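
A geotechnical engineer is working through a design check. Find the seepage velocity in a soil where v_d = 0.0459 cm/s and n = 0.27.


Using v_s = v_d / n
v_s = 0.0459 / 0.27
v_s = 0.17 cm/s


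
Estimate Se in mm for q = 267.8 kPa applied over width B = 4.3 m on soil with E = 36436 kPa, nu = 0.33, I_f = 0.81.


Result: 22.812 mm

Derivation:
Using Se = q * B * (1 - nu^2) * I_f / E
1 - nu^2 = 1 - 0.33^2 = 0.8911
Se = 267.8 * 4.3 * 0.8911 * 0.81 / 36436
Se = 0.022812 m
Convert to mm: Se = 0.022812 * 1000 = 22.812 mm


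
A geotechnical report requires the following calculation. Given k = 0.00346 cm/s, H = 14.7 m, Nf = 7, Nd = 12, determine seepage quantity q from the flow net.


Convert k to m/s for unit consistency with H:
k = 0.00346 cm/s = 0.00346 / 100 m/s = 3.46e-05 m/s
Using q = k * H * Nf / Nd
Nf / Nd = 7 / 12 = 0.5833
q = 3.46e-05 * 14.7 * 0.5833
q = 0.0002967 m^3/s per m


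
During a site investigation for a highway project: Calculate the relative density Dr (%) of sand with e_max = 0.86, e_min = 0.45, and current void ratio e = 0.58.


Using Dr = (e_max - e) / (e_max - e_min) * 100
e_max - e = 0.86 - 0.58 = 0.28
e_max - e_min = 0.86 - 0.45 = 0.41
Dr = 0.28 / 0.41 * 100
Dr = 68.29 %


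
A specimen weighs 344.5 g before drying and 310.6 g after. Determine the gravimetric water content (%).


Using w = (m_wet - m_dry) / m_dry * 100
m_wet - m_dry = 344.5 - 310.6 = 33.9 g
w = 33.9 / 310.6 * 100
w = 10.91 %


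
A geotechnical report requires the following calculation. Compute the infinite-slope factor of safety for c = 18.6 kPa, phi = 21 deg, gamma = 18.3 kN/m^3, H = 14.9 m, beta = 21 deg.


Using Fs = c / (gamma*H*sin(beta)*cos(beta)) + tan(phi)/tan(beta)
Cohesion contribution = 18.6 / (18.3*14.9*sin(21)*cos(21))
Cohesion contribution = 0.203889
Friction contribution = tan(21)/tan(21) = 1
Fs = 0.203889 + 1
Fs = 1.204


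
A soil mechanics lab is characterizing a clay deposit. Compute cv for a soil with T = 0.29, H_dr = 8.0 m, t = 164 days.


Result: 0.11317 m^2/day

Derivation:
Using cv = T * H_dr^2 / t
H_dr^2 = 8.0^2 = 64.0
cv = 0.29 * 64.0 / 164
cv = 0.11317 m^2/day


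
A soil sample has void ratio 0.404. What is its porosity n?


Result: 0.2877

Derivation:
Using the relation n = e / (1 + e)
n = 0.404 / (1 + 0.404)
n = 0.404 / 1.404
n = 0.2877


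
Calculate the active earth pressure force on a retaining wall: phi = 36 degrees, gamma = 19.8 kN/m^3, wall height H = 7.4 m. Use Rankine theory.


Compute active earth pressure coefficient:
Ka = tan^2(45 - phi/2) = tan^2(27.0) = 0.259616
Compute active force:
Pa = 0.5 * Ka * gamma * H^2
Pa = 0.5 * 0.259616 * 19.8 * 7.4^2
Pa = 140.74 kN/m


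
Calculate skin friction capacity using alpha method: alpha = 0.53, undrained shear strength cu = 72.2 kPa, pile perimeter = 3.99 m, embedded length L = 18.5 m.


Using Qs = alpha * cu * perimeter * L
Qs = 0.53 * 72.2 * 3.99 * 18.5
Qs = 2824.6 kN


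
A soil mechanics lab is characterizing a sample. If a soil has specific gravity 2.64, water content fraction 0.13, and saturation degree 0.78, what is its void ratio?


Using the relation e = Gs * w / S
e = 2.64 * 0.13 / 0.78
e = 0.44


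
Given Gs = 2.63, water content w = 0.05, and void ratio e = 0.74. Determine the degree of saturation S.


Using S = Gs * w / e
S = 2.63 * 0.05 / 0.74
S = 0.1777


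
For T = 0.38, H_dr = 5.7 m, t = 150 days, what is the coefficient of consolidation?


Using cv = T * H_dr^2 / t
H_dr^2 = 5.7^2 = 32.49
cv = 0.38 * 32.49 / 150
cv = 0.08231 m^2/day


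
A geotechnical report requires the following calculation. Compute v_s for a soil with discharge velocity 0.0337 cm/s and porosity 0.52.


Using v_s = v_d / n
v_s = 0.0337 / 0.52
v_s = 0.06481 cm/s


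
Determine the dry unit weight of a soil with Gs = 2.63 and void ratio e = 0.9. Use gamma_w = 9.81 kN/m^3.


Result: 13.579 kN/m^3

Derivation:
Using gamma_d = Gs * gamma_w / (1 + e)
gamma_d = 2.63 * 9.81 / (1 + 0.9)
gamma_d = 2.63 * 9.81 / 1.9
gamma_d = 13.579 kN/m^3


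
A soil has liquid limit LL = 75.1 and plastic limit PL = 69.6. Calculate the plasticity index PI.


Using PI = LL - PL
PI = 75.1 - 69.6
PI = 5.5


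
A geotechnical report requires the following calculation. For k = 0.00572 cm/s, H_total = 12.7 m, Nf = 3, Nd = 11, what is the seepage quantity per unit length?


Convert k to m/s for unit consistency with H:
k = 0.00572 cm/s = 0.00572 / 100 m/s = 5.72e-05 m/s
Using q = k * H * Nf / Nd
Nf / Nd = 3 / 11 = 0.2727
q = 5.72e-05 * 12.7 * 0.2727
q = 0.0001981 m^3/s per m


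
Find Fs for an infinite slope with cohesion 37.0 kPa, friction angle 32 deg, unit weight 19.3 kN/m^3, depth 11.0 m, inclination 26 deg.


Result: 1.724

Derivation:
Using Fs = c / (gamma*H*sin(beta)*cos(beta)) + tan(phi)/tan(beta)
Cohesion contribution = 37.0 / (19.3*11.0*sin(26)*cos(26))
Cohesion contribution = 0.442333
Friction contribution = tan(32)/tan(26) = 1.28117
Fs = 0.442333 + 1.28117
Fs = 1.724


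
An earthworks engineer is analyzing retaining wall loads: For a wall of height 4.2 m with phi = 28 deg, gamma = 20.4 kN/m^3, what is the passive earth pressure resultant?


Result: 498.37 kN/m

Derivation:
Compute passive earth pressure coefficient:
Kp = tan^2(45 + phi/2) = tan^2(59.0) = 2.769826
Compute passive force:
Pp = 0.5 * Kp * gamma * H^2
Pp = 0.5 * 2.769826 * 20.4 * 4.2^2
Pp = 498.37 kN/m


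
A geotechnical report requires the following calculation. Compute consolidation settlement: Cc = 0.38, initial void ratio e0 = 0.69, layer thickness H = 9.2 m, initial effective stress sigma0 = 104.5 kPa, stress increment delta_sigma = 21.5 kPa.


Using Sc = Cc * H / (1 + e0) * log10((sigma0 + delta_sigma) / sigma0)
Stress ratio = (104.5 + 21.5) / 104.5 = 1.20574
log10(1.20574) = 0.0812543
Cc * H / (1 + e0) = 0.38 * 9.2 / (1 + 0.69) = 2.06864
Sc = 2.06864 * 0.0812543
Sc = 0.1681 m


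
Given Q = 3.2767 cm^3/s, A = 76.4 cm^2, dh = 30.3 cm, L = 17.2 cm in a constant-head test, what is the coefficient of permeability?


Compute hydraulic gradient:
i = dh / L = 30.3 / 17.2 = 1.76163
Then apply Darcy's law:
k = Q / (A * i)
k = 3.2767 / (76.4 * 1.76163)
k = 3.2767 / 134.588
k = 0.024346 cm/s


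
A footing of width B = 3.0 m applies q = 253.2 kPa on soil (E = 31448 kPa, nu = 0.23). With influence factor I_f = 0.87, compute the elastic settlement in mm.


Using Se = q * B * (1 - nu^2) * I_f / E
1 - nu^2 = 1 - 0.23^2 = 0.9471
Se = 253.2 * 3.0 * 0.9471 * 0.87 / 31448
Se = 0.019902 m
Convert to mm: Se = 0.019902 * 1000 = 19.902 mm


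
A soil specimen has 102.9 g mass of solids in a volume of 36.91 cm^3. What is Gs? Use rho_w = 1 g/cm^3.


Result: 2.788

Derivation:
Using Gs = m_s / (V_s * rho_w)
Since rho_w = 1 g/cm^3:
Gs = 102.9 / 36.91
Gs = 2.788


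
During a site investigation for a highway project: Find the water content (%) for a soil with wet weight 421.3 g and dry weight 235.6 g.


Using w = (m_wet - m_dry) / m_dry * 100
m_wet - m_dry = 421.3 - 235.6 = 185.7 g
w = 185.7 / 235.6 * 100
w = 78.82 %


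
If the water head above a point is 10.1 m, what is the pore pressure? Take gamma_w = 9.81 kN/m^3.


Using u = gamma_w * h_w
u = 9.81 * 10.1
u = 99.08 kPa


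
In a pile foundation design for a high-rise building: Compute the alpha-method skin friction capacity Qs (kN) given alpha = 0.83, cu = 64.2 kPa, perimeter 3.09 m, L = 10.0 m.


Result: 1646.54 kN

Derivation:
Using Qs = alpha * cu * perimeter * L
Qs = 0.83 * 64.2 * 3.09 * 10.0
Qs = 1646.54 kN


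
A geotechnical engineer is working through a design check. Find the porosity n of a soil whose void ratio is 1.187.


Result: 0.5428

Derivation:
Using the relation n = e / (1 + e)
n = 1.187 / (1 + 1.187)
n = 1.187 / 2.187
n = 0.5428


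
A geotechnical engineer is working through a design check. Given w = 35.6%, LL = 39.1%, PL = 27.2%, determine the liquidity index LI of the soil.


Result: 0.706

Derivation:
First compute the plasticity index:
PI = LL - PL = 39.1 - 27.2 = 11.9
Then compute the liquidity index:
LI = (w - PL) / PI
LI = (35.6 - 27.2) / 11.9
LI = 0.706


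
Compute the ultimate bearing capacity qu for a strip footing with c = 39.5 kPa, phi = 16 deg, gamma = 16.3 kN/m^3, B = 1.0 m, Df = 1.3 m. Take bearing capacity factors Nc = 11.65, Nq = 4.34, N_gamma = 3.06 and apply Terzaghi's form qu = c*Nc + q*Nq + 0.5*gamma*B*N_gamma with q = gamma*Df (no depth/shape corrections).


Compute qu = c*Nc + gamma*Df*Nq + 0.5*gamma*B*N_gamma
Term 1: 39.5 * 11.65 = 460.175
Term 2: 16.3 * 1.3 * 4.34 = 91.9646
Term 3: 0.5 * 16.3 * 1.0 * 3.06 = 24.939
qu = 460.175 + 91.9646 + 24.939
qu = 577.08 kPa


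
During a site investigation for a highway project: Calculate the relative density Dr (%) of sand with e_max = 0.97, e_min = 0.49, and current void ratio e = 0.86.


Using Dr = (e_max - e) / (e_max - e_min) * 100
e_max - e = 0.97 - 0.86 = 0.11
e_max - e_min = 0.97 - 0.49 = 0.48
Dr = 0.11 / 0.48 * 100
Dr = 22.92 %


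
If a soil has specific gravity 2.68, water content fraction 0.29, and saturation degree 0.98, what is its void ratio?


Using the relation e = Gs * w / S
e = 2.68 * 0.29 / 0.98
e = 0.7931


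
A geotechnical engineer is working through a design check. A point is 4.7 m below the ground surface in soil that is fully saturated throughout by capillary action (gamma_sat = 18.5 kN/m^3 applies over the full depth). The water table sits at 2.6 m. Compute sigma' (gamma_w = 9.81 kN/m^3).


Result: 66.35 kPa

Derivation:
Total stress = gamma_sat * depth
sigma = 18.5 * 4.7 = 86.95 kPa
Pore water pressure u = gamma_w * (depth - d_wt)
u = 9.81 * (4.7 - 2.6) = 20.601 kPa
Effective stress = sigma - u
sigma' = 86.95 - 20.601 = 66.35 kPa


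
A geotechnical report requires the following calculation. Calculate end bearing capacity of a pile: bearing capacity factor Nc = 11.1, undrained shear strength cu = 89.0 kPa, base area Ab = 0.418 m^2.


Result: 412.94 kN

Derivation:
Using Qb = Nc * cu * Ab
Qb = 11.1 * 89.0 * 0.418
Qb = 412.94 kN


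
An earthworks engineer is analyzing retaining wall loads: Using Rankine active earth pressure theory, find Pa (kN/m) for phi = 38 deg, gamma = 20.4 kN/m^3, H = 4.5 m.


Compute active earth pressure coefficient:
Ka = tan^2(45 - phi/2) = tan^2(26.0) = 0.237883
Compute active force:
Pa = 0.5 * Ka * gamma * H^2
Pa = 0.5 * 0.237883 * 20.4 * 4.5^2
Pa = 49.13 kN/m


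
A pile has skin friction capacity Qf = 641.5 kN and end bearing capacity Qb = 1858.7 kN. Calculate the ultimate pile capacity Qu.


Result: 2500.2 kN

Derivation:
Using Qu = Qf + Qb
Qu = 641.5 + 1858.7
Qu = 2500.2 kN


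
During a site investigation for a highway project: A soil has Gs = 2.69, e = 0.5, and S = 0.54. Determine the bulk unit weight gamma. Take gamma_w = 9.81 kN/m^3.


Result: 19.358 kN/m^3

Derivation:
Using gamma = gamma_w * (Gs + S*e) / (1 + e)
Numerator: Gs + S*e = 2.69 + 0.54*0.5 = 2.96
Denominator: 1 + e = 1 + 0.5 = 1.5
gamma = 9.81 * 2.96 / 1.5
gamma = 19.358 kN/m^3


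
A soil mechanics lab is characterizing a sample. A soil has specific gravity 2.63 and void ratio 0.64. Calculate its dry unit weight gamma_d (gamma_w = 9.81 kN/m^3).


Using gamma_d = Gs * gamma_w / (1 + e)
gamma_d = 2.63 * 9.81 / (1 + 0.64)
gamma_d = 2.63 * 9.81 / 1.64
gamma_d = 15.732 kN/m^3


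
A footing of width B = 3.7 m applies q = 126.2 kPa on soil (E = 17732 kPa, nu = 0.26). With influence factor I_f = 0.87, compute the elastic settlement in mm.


Using Se = q * B * (1 - nu^2) * I_f / E
1 - nu^2 = 1 - 0.26^2 = 0.9324
Se = 126.2 * 3.7 * 0.9324 * 0.87 / 17732
Se = 0.021361 m
Convert to mm: Se = 0.021361 * 1000 = 21.361 mm


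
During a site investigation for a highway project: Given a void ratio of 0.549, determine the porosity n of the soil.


Result: 0.3544

Derivation:
Using the relation n = e / (1 + e)
n = 0.549 / (1 + 0.549)
n = 0.549 / 1.549
n = 0.3544


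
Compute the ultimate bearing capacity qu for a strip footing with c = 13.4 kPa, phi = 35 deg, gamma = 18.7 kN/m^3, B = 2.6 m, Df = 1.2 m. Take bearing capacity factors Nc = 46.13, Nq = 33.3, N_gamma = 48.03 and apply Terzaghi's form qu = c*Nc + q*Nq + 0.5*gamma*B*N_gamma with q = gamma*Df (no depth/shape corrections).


Compute qu = c*Nc + gamma*Df*Nq + 0.5*gamma*B*N_gamma
Term 1: 13.4 * 46.13 = 618.142
Term 2: 18.7 * 1.2 * 33.3 = 747.252
Term 3: 0.5 * 18.7 * 2.6 * 48.03 = 1167.6093
qu = 618.142 + 747.252 + 1167.6093
qu = 2533.0 kPa


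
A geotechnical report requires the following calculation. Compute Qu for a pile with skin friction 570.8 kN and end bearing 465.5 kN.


Using Qu = Qf + Qb
Qu = 570.8 + 465.5
Qu = 1036.3 kN


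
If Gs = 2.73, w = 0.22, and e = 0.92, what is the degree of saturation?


Using S = Gs * w / e
S = 2.73 * 0.22 / 0.92
S = 0.6528


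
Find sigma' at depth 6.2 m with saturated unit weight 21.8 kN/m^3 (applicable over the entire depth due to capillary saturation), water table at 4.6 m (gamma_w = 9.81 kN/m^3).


Total stress = gamma_sat * depth
sigma = 21.8 * 6.2 = 135.16 kPa
Pore water pressure u = gamma_w * (depth - d_wt)
u = 9.81 * (6.2 - 4.6) = 15.696 kPa
Effective stress = sigma - u
sigma' = 135.16 - 15.696 = 119.46 kPa


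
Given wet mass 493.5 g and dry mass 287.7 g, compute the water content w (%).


Using w = (m_wet - m_dry) / m_dry * 100
m_wet - m_dry = 493.5 - 287.7 = 205.8 g
w = 205.8 / 287.7 * 100
w = 71.53 %


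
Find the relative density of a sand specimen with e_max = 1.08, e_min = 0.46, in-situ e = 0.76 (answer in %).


Result: 51.61 %

Derivation:
Using Dr = (e_max - e) / (e_max - e_min) * 100
e_max - e = 1.08 - 0.76 = 0.32
e_max - e_min = 1.08 - 0.46 = 0.62
Dr = 0.32 / 0.62 * 100
Dr = 51.61 %


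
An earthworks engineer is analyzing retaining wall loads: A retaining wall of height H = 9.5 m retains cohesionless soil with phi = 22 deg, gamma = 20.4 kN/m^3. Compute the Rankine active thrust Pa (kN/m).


Result: 418.82 kN/m

Derivation:
Compute active earth pressure coefficient:
Ka = tan^2(45 - phi/2) = tan^2(34.0) = 0.454962
Compute active force:
Pa = 0.5 * Ka * gamma * H^2
Pa = 0.5 * 0.454962 * 20.4 * 9.5^2
Pa = 418.82 kN/m


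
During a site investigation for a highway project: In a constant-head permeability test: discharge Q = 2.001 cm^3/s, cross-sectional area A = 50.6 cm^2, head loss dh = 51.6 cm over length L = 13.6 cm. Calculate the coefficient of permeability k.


Compute hydraulic gradient:
i = dh / L = 51.6 / 13.6 = 3.79412
Then apply Darcy's law:
k = Q / (A * i)
k = 2.001 / (50.6 * 3.79412)
k = 2.001 / 191.982
k = 0.010423 cm/s


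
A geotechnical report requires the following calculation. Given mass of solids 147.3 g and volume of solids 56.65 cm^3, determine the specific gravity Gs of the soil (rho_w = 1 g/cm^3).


Using Gs = m_s / (V_s * rho_w)
Since rho_w = 1 g/cm^3:
Gs = 147.3 / 56.65
Gs = 2.6


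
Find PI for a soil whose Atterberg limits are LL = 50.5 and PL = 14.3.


Using PI = LL - PL
PI = 50.5 - 14.3
PI = 36.2


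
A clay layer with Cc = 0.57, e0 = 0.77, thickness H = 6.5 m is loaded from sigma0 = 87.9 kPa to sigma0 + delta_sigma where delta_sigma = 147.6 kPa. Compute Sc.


Result: 0.8959 m

Derivation:
Using Sc = Cc * H / (1 + e0) * log10((sigma0 + delta_sigma) / sigma0)
Stress ratio = (87.9 + 147.6) / 87.9 = 2.67918
log10(2.67918) = 0.428002
Cc * H / (1 + e0) = 0.57 * 6.5 / (1 + 0.77) = 2.09322
Sc = 2.09322 * 0.428002
Sc = 0.8959 m


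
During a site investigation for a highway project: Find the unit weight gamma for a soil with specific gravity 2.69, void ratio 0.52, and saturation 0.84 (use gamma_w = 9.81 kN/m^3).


Using gamma = gamma_w * (Gs + S*e) / (1 + e)
Numerator: Gs + S*e = 2.69 + 0.84*0.52 = 3.1268
Denominator: 1 + e = 1 + 0.52 = 1.52
gamma = 9.81 * 3.1268 / 1.52
gamma = 20.18 kN/m^3


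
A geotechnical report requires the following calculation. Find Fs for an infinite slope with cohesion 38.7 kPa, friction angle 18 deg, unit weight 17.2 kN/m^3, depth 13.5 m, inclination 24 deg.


Result: 1.178

Derivation:
Using Fs = c / (gamma*H*sin(beta)*cos(beta)) + tan(phi)/tan(beta)
Cohesion contribution = 38.7 / (17.2*13.5*sin(24)*cos(24))
Cohesion contribution = 0.448544
Friction contribution = tan(18)/tan(24) = 0.729782
Fs = 0.448544 + 0.729782
Fs = 1.178


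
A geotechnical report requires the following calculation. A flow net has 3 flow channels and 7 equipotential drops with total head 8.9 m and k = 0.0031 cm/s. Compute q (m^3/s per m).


Result: 0.0001182 m^3/s per m

Derivation:
Convert k to m/s for unit consistency with H:
k = 0.0031 cm/s = 0.0031 / 100 m/s = 3.1e-05 m/s
Using q = k * H * Nf / Nd
Nf / Nd = 3 / 7 = 0.4286
q = 3.1e-05 * 8.9 * 0.4286
q = 0.0001182 m^3/s per m


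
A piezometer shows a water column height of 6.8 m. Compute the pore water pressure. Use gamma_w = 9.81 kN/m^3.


Result: 66.71 kPa

Derivation:
Using u = gamma_w * h_w
u = 9.81 * 6.8
u = 66.71 kPa


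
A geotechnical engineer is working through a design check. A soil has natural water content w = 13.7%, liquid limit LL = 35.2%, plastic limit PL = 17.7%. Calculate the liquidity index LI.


Result: -0.229

Derivation:
First compute the plasticity index:
PI = LL - PL = 35.2 - 17.7 = 17.5
Then compute the liquidity index:
LI = (w - PL) / PI
LI = (13.7 - 17.7) / 17.5
LI = -0.229


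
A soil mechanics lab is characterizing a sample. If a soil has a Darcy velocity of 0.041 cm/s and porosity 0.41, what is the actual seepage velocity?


Using v_s = v_d / n
v_s = 0.041 / 0.41
v_s = 0.1 cm/s


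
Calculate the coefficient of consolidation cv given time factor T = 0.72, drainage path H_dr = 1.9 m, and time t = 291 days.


Result: 0.00893 m^2/day

Derivation:
Using cv = T * H_dr^2 / t
H_dr^2 = 1.9^2 = 3.61
cv = 0.72 * 3.61 / 291
cv = 0.00893 m^2/day


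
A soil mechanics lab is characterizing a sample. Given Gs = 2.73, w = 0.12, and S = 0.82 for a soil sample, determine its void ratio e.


Using the relation e = Gs * w / S
e = 2.73 * 0.12 / 0.82
e = 0.3995


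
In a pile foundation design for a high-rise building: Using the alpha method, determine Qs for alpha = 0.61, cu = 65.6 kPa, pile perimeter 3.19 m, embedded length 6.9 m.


Result: 880.79 kN

Derivation:
Using Qs = alpha * cu * perimeter * L
Qs = 0.61 * 65.6 * 3.19 * 6.9
Qs = 880.79 kN


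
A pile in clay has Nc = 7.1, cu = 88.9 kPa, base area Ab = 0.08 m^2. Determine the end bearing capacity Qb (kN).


Using Qb = Nc * cu * Ab
Qb = 7.1 * 88.9 * 0.08
Qb = 50.5 kN


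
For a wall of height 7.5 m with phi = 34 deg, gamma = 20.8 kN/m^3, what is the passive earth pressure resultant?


Result: 2069.22 kN/m

Derivation:
Compute passive earth pressure coefficient:
Kp = tan^2(45 + phi/2) = tan^2(62.0) = 3.537132
Compute passive force:
Pp = 0.5 * Kp * gamma * H^2
Pp = 0.5 * 3.537132 * 20.8 * 7.5^2
Pp = 2069.22 kN/m


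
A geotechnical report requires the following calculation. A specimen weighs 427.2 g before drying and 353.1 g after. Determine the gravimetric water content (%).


Result: 20.99 %

Derivation:
Using w = (m_wet - m_dry) / m_dry * 100
m_wet - m_dry = 427.2 - 353.1 = 74.1 g
w = 74.1 / 353.1 * 100
w = 20.99 %


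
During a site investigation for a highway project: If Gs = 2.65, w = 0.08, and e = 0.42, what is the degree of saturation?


Using S = Gs * w / e
S = 2.65 * 0.08 / 0.42
S = 0.5048


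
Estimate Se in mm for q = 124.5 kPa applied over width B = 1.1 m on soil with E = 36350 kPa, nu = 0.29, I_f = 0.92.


Result: 3.175 mm

Derivation:
Using Se = q * B * (1 - nu^2) * I_f / E
1 - nu^2 = 1 - 0.29^2 = 0.9159
Se = 124.5 * 1.1 * 0.9159 * 0.92 / 36350
Se = 0.003175 m
Convert to mm: Se = 0.003175 * 1000 = 3.175 mm


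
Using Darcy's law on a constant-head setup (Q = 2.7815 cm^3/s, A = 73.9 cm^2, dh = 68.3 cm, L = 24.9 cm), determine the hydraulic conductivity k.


Result: 0.013722 cm/s

Derivation:
Compute hydraulic gradient:
i = dh / L = 68.3 / 24.9 = 2.74297
Then apply Darcy's law:
k = Q / (A * i)
k = 2.7815 / (73.9 * 2.74297)
k = 2.7815 / 202.706
k = 0.013722 cm/s


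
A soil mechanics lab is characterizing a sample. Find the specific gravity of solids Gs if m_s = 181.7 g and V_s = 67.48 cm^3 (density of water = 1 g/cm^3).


Using Gs = m_s / (V_s * rho_w)
Since rho_w = 1 g/cm^3:
Gs = 181.7 / 67.48
Gs = 2.693


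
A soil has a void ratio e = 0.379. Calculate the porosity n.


Result: 0.2748

Derivation:
Using the relation n = e / (1 + e)
n = 0.379 / (1 + 0.379)
n = 0.379 / 1.379
n = 0.2748


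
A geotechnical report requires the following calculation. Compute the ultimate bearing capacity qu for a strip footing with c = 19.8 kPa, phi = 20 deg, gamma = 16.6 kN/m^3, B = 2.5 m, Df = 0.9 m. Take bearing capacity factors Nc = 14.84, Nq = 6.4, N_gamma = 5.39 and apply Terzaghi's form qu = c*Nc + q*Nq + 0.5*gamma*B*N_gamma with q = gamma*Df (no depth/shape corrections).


Compute qu = c*Nc + gamma*Df*Nq + 0.5*gamma*B*N_gamma
Term 1: 19.8 * 14.84 = 293.832
Term 2: 16.6 * 0.9 * 6.4 = 95.616
Term 3: 0.5 * 16.6 * 2.5 * 5.39 = 111.8425
qu = 293.832 + 95.616 + 111.8425
qu = 501.29 kPa


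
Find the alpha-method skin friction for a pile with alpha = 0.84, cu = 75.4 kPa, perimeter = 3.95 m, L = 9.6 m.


Result: 2401.7 kN

Derivation:
Using Qs = alpha * cu * perimeter * L
Qs = 0.84 * 75.4 * 3.95 * 9.6
Qs = 2401.7 kN


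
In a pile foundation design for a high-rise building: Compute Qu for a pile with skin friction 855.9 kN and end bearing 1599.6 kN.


Using Qu = Qf + Qb
Qu = 855.9 + 1599.6
Qu = 2455.5 kN


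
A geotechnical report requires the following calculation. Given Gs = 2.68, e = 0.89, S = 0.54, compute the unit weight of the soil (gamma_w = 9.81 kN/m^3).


Using gamma = gamma_w * (Gs + S*e) / (1 + e)
Numerator: Gs + S*e = 2.68 + 0.54*0.89 = 3.1606
Denominator: 1 + e = 1 + 0.89 = 1.89
gamma = 9.81 * 3.1606 / 1.89
gamma = 16.405 kN/m^3


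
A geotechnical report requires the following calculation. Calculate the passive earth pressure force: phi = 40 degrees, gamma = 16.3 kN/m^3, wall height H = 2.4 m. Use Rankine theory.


Compute passive earth pressure coefficient:
Kp = tan^2(45 + phi/2) = tan^2(65.0) = 4.59891
Compute passive force:
Pp = 0.5 * Kp * gamma * H^2
Pp = 0.5 * 4.59891 * 16.3 * 2.4^2
Pp = 215.89 kN/m


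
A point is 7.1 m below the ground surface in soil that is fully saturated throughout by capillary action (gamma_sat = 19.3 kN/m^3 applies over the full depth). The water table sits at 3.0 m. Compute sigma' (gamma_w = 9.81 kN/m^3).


Total stress = gamma_sat * depth
sigma = 19.3 * 7.1 = 137.03 kPa
Pore water pressure u = gamma_w * (depth - d_wt)
u = 9.81 * (7.1 - 3.0) = 40.221 kPa
Effective stress = sigma - u
sigma' = 137.03 - 40.221 = 96.81 kPa


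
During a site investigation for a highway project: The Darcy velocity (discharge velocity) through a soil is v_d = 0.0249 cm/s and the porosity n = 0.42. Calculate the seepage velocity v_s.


Result: 0.05929 cm/s

Derivation:
Using v_s = v_d / n
v_s = 0.0249 / 0.42
v_s = 0.05929 cm/s


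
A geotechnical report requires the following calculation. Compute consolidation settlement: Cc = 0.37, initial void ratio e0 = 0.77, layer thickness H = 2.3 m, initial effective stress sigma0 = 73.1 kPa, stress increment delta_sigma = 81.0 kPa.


Result: 0.1557 m

Derivation:
Using Sc = Cc * H / (1 + e0) * log10((sigma0 + delta_sigma) / sigma0)
Stress ratio = (73.1 + 81.0) / 73.1 = 2.10807
log10(2.10807) = 0.323885
Cc * H / (1 + e0) = 0.37 * 2.3 / (1 + 0.77) = 0.480791
Sc = 0.480791 * 0.323885
Sc = 0.1557 m


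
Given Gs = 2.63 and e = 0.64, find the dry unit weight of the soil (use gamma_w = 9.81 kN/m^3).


Using gamma_d = Gs * gamma_w / (1 + e)
gamma_d = 2.63 * 9.81 / (1 + 0.64)
gamma_d = 2.63 * 9.81 / 1.64
gamma_d = 15.732 kN/m^3


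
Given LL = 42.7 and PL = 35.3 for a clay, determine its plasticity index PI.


Using PI = LL - PL
PI = 42.7 - 35.3
PI = 7.4


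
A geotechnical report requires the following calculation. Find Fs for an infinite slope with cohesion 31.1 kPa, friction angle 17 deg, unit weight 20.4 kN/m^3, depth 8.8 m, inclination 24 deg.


Using Fs = c / (gamma*H*sin(beta)*cos(beta)) + tan(phi)/tan(beta)
Cohesion contribution = 31.1 / (20.4*8.8*sin(24)*cos(24))
Cohesion contribution = 0.466234
Friction contribution = tan(17)/tan(24) = 0.686682
Fs = 0.466234 + 0.686682
Fs = 1.153


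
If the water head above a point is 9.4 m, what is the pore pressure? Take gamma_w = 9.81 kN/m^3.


Result: 92.21 kPa

Derivation:
Using u = gamma_w * h_w
u = 9.81 * 9.4
u = 92.21 kPa


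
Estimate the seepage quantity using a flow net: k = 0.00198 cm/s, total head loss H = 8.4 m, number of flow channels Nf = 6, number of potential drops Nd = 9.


Result: 0.0001109 m^3/s per m

Derivation:
Convert k to m/s for unit consistency with H:
k = 0.00198 cm/s = 0.00198 / 100 m/s = 1.98e-05 m/s
Using q = k * H * Nf / Nd
Nf / Nd = 6 / 9 = 0.6667
q = 1.98e-05 * 8.4 * 0.6667
q = 0.0001109 m^3/s per m


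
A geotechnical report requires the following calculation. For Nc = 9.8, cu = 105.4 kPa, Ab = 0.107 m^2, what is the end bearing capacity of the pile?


Using Qb = Nc * cu * Ab
Qb = 9.8 * 105.4 * 0.107
Qb = 110.52 kN


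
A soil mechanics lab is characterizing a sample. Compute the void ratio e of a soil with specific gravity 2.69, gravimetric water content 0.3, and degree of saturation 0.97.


Using the relation e = Gs * w / S
e = 2.69 * 0.3 / 0.97
e = 0.832


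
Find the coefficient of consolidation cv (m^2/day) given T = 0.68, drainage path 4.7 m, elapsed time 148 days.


Result: 0.10149 m^2/day

Derivation:
Using cv = T * H_dr^2 / t
H_dr^2 = 4.7^2 = 22.09
cv = 0.68 * 22.09 / 148
cv = 0.10149 m^2/day


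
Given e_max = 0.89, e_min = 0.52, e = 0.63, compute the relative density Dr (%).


Using Dr = (e_max - e) / (e_max - e_min) * 100
e_max - e = 0.89 - 0.63 = 0.26
e_max - e_min = 0.89 - 0.52 = 0.37
Dr = 0.26 / 0.37 * 100
Dr = 70.27 %


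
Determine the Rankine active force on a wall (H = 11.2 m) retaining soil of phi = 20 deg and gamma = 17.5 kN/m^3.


Compute active earth pressure coefficient:
Ka = tan^2(45 - phi/2) = tan^2(35.0) = 0.490291
Compute active force:
Pa = 0.5 * Ka * gamma * H^2
Pa = 0.5 * 0.490291 * 17.5 * 11.2^2
Pa = 538.14 kN/m


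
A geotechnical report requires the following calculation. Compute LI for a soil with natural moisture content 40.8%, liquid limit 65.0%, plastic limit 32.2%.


First compute the plasticity index:
PI = LL - PL = 65.0 - 32.2 = 32.8
Then compute the liquidity index:
LI = (w - PL) / PI
LI = (40.8 - 32.2) / 32.8
LI = 0.262


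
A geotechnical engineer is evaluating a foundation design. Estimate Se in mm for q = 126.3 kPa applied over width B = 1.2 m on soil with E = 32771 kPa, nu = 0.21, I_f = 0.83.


Using Se = q * B * (1 - nu^2) * I_f / E
1 - nu^2 = 1 - 0.21^2 = 0.9559
Se = 126.3 * 1.2 * 0.9559 * 0.83 / 32771
Se = 0.003669 m
Convert to mm: Se = 0.003669 * 1000 = 3.669 mm


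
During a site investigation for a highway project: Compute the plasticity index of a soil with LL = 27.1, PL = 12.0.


Using PI = LL - PL
PI = 27.1 - 12.0
PI = 15.1


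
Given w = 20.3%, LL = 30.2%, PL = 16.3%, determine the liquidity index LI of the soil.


First compute the plasticity index:
PI = LL - PL = 30.2 - 16.3 = 13.9
Then compute the liquidity index:
LI = (w - PL) / PI
LI = (20.3 - 16.3) / 13.9
LI = 0.288


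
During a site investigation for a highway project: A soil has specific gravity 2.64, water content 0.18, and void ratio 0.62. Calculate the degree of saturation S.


Using S = Gs * w / e
S = 2.64 * 0.18 / 0.62
S = 0.7665


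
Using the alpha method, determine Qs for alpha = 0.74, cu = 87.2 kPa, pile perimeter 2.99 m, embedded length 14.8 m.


Using Qs = alpha * cu * perimeter * L
Qs = 0.74 * 87.2 * 2.99 * 14.8
Qs = 2855.49 kN


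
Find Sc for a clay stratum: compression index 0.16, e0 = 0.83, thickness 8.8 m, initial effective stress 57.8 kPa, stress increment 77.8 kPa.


Using Sc = Cc * H / (1 + e0) * log10((sigma0 + delta_sigma) / sigma0)
Stress ratio = (57.8 + 77.8) / 57.8 = 2.34602
log10(2.34602) = 0.370332
Cc * H / (1 + e0) = 0.16 * 8.8 / (1 + 0.83) = 0.769399
Sc = 0.769399 * 0.370332
Sc = 0.2849 m


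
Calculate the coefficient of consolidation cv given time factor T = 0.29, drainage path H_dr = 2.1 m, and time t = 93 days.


Using cv = T * H_dr^2 / t
H_dr^2 = 2.1^2 = 4.41
cv = 0.29 * 4.41 / 93
cv = 0.01375 m^2/day


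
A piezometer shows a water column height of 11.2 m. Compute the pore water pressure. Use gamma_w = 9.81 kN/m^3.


Result: 109.87 kPa

Derivation:
Using u = gamma_w * h_w
u = 9.81 * 11.2
u = 109.87 kPa


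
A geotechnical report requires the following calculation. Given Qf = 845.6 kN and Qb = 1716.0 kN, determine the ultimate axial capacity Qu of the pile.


Using Qu = Qf + Qb
Qu = 845.6 + 1716.0
Qu = 2561.6 kN


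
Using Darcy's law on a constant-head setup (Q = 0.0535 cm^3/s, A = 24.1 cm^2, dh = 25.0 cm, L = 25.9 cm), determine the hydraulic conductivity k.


Compute hydraulic gradient:
i = dh / L = 25.0 / 25.9 = 0.965251
Then apply Darcy's law:
k = Q / (A * i)
k = 0.0535 / (24.1 * 0.965251)
k = 0.0535 / 23.2625
k = 0.0023 cm/s


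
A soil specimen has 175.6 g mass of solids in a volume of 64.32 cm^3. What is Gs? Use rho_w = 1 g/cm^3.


Result: 2.73

Derivation:
Using Gs = m_s / (V_s * rho_w)
Since rho_w = 1 g/cm^3:
Gs = 175.6 / 64.32
Gs = 2.73


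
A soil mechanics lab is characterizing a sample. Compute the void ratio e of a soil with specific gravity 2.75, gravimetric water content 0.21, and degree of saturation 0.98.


Using the relation e = Gs * w / S
e = 2.75 * 0.21 / 0.98
e = 0.5893


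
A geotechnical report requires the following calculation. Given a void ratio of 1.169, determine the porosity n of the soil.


Using the relation n = e / (1 + e)
n = 1.169 / (1 + 1.169)
n = 1.169 / 2.169
n = 0.539


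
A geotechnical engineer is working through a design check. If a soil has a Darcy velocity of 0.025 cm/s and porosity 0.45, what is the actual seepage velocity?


Using v_s = v_d / n
v_s = 0.025 / 0.45
v_s = 0.05556 cm/s


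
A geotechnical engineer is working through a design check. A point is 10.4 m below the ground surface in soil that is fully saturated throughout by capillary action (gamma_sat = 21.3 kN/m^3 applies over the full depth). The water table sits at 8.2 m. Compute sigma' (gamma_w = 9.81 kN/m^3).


Total stress = gamma_sat * depth
sigma = 21.3 * 10.4 = 221.52 kPa
Pore water pressure u = gamma_w * (depth - d_wt)
u = 9.81 * (10.4 - 8.2) = 21.582 kPa
Effective stress = sigma - u
sigma' = 221.52 - 21.582 = 199.94 kPa


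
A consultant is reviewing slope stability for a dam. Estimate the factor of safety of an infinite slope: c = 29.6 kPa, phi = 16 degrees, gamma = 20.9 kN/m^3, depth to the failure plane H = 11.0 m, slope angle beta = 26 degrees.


Using Fs = c / (gamma*H*sin(beta)*cos(beta)) + tan(phi)/tan(beta)
Cohesion contribution = 29.6 / (20.9*11.0*sin(26)*cos(26))
Cohesion contribution = 0.326776
Friction contribution = tan(16)/tan(26) = 0.587915
Fs = 0.326776 + 0.587915
Fs = 0.915


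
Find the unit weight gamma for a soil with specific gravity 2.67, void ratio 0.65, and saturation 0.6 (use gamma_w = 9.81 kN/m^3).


Using gamma = gamma_w * (Gs + S*e) / (1 + e)
Numerator: Gs + S*e = 2.67 + 0.6*0.65 = 3.06
Denominator: 1 + e = 1 + 0.65 = 1.65
gamma = 9.81 * 3.06 / 1.65
gamma = 18.193 kN/m^3


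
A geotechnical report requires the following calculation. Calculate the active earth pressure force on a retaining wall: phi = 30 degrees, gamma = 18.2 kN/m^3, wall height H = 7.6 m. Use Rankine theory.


Result: 175.21 kN/m

Derivation:
Compute active earth pressure coefficient:
Ka = tan^2(45 - phi/2) = tan^2(30.0) = 0.333333
Compute active force:
Pa = 0.5 * Ka * gamma * H^2
Pa = 0.5 * 0.333333 * 18.2 * 7.6^2
Pa = 175.21 kN/m


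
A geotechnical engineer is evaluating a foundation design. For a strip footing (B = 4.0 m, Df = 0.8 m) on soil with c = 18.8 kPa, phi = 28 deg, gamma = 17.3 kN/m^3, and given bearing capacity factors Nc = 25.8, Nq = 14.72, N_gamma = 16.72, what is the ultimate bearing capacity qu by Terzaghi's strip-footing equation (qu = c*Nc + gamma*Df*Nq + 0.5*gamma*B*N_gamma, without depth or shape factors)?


Compute qu = c*Nc + gamma*Df*Nq + 0.5*gamma*B*N_gamma
Term 1: 18.8 * 25.8 = 485.04
Term 2: 17.3 * 0.8 * 14.72 = 203.7248
Term 3: 0.5 * 17.3 * 4.0 * 16.72 = 578.512
qu = 485.04 + 203.7248 + 578.512
qu = 1267.28 kPa


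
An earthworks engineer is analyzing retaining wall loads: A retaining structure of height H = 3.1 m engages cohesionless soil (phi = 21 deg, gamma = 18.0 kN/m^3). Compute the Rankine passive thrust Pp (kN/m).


Compute passive earth pressure coefficient:
Kp = tan^2(45 + phi/2) = tan^2(55.5) = 2.117051
Compute passive force:
Pp = 0.5 * Kp * gamma * H^2
Pp = 0.5 * 2.117051 * 18.0 * 3.1^2
Pp = 183.1 kN/m


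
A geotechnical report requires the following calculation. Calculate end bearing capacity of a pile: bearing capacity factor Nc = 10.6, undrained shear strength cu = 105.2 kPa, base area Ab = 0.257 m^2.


Result: 286.59 kN

Derivation:
Using Qb = Nc * cu * Ab
Qb = 10.6 * 105.2 * 0.257
Qb = 286.59 kN


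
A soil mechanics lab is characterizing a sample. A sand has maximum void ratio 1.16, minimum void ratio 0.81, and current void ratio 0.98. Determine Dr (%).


Result: 51.43 %

Derivation:
Using Dr = (e_max - e) / (e_max - e_min) * 100
e_max - e = 1.16 - 0.98 = 0.18
e_max - e_min = 1.16 - 0.81 = 0.35
Dr = 0.18 / 0.35 * 100
Dr = 51.43 %


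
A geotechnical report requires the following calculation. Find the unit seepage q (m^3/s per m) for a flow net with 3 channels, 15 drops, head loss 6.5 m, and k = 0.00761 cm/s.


Convert k to m/s for unit consistency with H:
k = 0.00761 cm/s = 0.00761 / 100 m/s = 7.61e-05 m/s
Using q = k * H * Nf / Nd
Nf / Nd = 3 / 15 = 0.2
q = 7.61e-05 * 6.5 * 0.2
q = 9.893e-05 m^3/s per m


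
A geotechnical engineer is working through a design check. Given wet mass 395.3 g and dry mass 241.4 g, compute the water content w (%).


Using w = (m_wet - m_dry) / m_dry * 100
m_wet - m_dry = 395.3 - 241.4 = 153.9 g
w = 153.9 / 241.4 * 100
w = 63.75 %


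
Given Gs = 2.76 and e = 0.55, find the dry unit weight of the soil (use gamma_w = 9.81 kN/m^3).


Using gamma_d = Gs * gamma_w / (1 + e)
gamma_d = 2.76 * 9.81 / (1 + 0.55)
gamma_d = 2.76 * 9.81 / 1.55
gamma_d = 17.468 kN/m^3


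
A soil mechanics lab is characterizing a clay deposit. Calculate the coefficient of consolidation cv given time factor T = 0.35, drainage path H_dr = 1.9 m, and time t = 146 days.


Result: 0.00865 m^2/day

Derivation:
Using cv = T * H_dr^2 / t
H_dr^2 = 1.9^2 = 3.61
cv = 0.35 * 3.61 / 146
cv = 0.00865 m^2/day


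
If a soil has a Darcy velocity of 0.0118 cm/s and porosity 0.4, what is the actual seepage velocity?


Using v_s = v_d / n
v_s = 0.0118 / 0.4
v_s = 0.0295 cm/s


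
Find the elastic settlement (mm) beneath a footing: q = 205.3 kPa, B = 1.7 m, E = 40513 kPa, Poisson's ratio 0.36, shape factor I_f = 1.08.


Using Se = q * B * (1 - nu^2) * I_f / E
1 - nu^2 = 1 - 0.36^2 = 0.8704
Se = 205.3 * 1.7 * 0.8704 * 1.08 / 40513
Se = 0.008098 m
Convert to mm: Se = 0.008098 * 1000 = 8.098 mm


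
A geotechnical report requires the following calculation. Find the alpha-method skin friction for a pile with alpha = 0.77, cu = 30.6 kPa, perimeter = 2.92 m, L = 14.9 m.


Result: 1025.14 kN

Derivation:
Using Qs = alpha * cu * perimeter * L
Qs = 0.77 * 30.6 * 2.92 * 14.9
Qs = 1025.14 kN


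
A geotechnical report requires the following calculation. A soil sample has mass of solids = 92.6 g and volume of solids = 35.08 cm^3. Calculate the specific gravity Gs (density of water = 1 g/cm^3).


Using Gs = m_s / (V_s * rho_w)
Since rho_w = 1 g/cm^3:
Gs = 92.6 / 35.08
Gs = 2.64


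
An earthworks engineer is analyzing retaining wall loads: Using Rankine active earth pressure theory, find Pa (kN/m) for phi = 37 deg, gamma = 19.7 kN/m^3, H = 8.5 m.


Result: 176.91 kN/m

Derivation:
Compute active earth pressure coefficient:
Ka = tan^2(45 - phi/2) = tan^2(26.5) = 0.248584
Compute active force:
Pa = 0.5 * Ka * gamma * H^2
Pa = 0.5 * 0.248584 * 19.7 * 8.5^2
Pa = 176.91 kN/m


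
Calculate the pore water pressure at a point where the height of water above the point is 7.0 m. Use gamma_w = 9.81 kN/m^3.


Result: 68.67 kPa

Derivation:
Using u = gamma_w * h_w
u = 9.81 * 7.0
u = 68.67 kPa


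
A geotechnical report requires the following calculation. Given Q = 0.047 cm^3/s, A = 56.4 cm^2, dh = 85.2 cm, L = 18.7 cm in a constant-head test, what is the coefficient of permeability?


Compute hydraulic gradient:
i = dh / L = 85.2 / 18.7 = 4.55615
Then apply Darcy's law:
k = Q / (A * i)
k = 0.047 / (56.4 * 4.55615)
k = 0.047 / 256.967
k = 0.000183 cm/s


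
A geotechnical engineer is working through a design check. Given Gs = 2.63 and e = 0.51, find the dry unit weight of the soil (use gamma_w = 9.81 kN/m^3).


Using gamma_d = Gs * gamma_w / (1 + e)
gamma_d = 2.63 * 9.81 / (1 + 0.51)
gamma_d = 2.63 * 9.81 / 1.51
gamma_d = 17.086 kN/m^3


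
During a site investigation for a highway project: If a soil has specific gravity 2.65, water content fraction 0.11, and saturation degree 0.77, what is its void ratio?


Using the relation e = Gs * w / S
e = 2.65 * 0.11 / 0.77
e = 0.3786


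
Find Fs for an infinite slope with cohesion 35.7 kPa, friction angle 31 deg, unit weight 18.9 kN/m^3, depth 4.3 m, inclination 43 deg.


Using Fs = c / (gamma*H*sin(beta)*cos(beta)) + tan(phi)/tan(beta)
Cohesion contribution = 35.7 / (18.9*4.3*sin(43)*cos(43))
Cohesion contribution = 0.880698
Friction contribution = tan(31)/tan(43) = 0.644344
Fs = 0.880698 + 0.644344
Fs = 1.525


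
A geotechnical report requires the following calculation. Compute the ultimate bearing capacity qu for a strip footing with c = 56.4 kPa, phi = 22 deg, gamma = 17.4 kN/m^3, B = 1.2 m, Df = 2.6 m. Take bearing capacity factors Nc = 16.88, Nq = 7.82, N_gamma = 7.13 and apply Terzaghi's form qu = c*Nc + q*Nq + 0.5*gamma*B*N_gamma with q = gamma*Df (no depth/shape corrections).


Compute qu = c*Nc + gamma*Df*Nq + 0.5*gamma*B*N_gamma
Term 1: 56.4 * 16.88 = 952.032
Term 2: 17.4 * 2.6 * 7.82 = 353.7768
Term 3: 0.5 * 17.4 * 1.2 * 7.13 = 74.4372
qu = 952.032 + 353.7768 + 74.4372
qu = 1380.25 kPa


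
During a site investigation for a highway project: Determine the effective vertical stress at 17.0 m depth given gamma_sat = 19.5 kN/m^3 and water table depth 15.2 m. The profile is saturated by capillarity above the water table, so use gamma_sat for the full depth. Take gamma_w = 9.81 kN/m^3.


Result: 313.84 kPa

Derivation:
Total stress = gamma_sat * depth
sigma = 19.5 * 17.0 = 331.5 kPa
Pore water pressure u = gamma_w * (depth - d_wt)
u = 9.81 * (17.0 - 15.2) = 17.658 kPa
Effective stress = sigma - u
sigma' = 331.5 - 17.658 = 313.84 kPa


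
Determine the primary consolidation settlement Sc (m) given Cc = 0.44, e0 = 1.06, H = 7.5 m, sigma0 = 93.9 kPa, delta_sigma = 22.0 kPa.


Result: 0.1464 m

Derivation:
Using Sc = Cc * H / (1 + e0) * log10((sigma0 + delta_sigma) / sigma0)
Stress ratio = (93.9 + 22.0) / 93.9 = 1.23429
log10(1.23429) = 0.0914178
Cc * H / (1 + e0) = 0.44 * 7.5 / (1 + 1.06) = 1.60194
Sc = 1.60194 * 0.0914178
Sc = 0.1464 m


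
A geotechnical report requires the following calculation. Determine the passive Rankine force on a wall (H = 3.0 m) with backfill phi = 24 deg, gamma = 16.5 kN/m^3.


Compute passive earth pressure coefficient:
Kp = tan^2(45 + phi/2) = tan^2(57.0) = 2.371184
Compute passive force:
Pp = 0.5 * Kp * gamma * H^2
Pp = 0.5 * 2.371184 * 16.5 * 3.0^2
Pp = 176.06 kN/m


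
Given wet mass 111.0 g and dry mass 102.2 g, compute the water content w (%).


Result: 8.61 %

Derivation:
Using w = (m_wet - m_dry) / m_dry * 100
m_wet - m_dry = 111.0 - 102.2 = 8.8 g
w = 8.8 / 102.2 * 100
w = 8.61 %
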